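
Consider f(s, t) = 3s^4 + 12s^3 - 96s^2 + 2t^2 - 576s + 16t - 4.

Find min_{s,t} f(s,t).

f(s,t) separates as P(s) + Q(t) − 4, so its minimum is min P + min Q − 4.
P'(s) = 12(s - 4)(s + 3)(s + 4) vanishes at s ∈ {-4, -3, 4}; Q'(t) = 4(t + 4) vanishes at t ∈ {-4}.
Local minima of P (where P''>0): P(-4)=768, P(4)=-2304. Local minima of Q: Q(-4)=-32.
So the global minimum of f is P(4) + Q(-4) − 4 = -2304 − 32 − 4 = -2340, attained at (4, -4).

-2340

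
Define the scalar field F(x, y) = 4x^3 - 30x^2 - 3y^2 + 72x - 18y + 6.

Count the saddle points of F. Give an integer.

1

F separates as a function of x plus a function of y, so ∇F=0 decouples.
∂F/∂x = 12(x - 3)(x - 2) = 0 at x ∈ {2, 3}; ∂F/∂y = -6(y + 3) = 0 at y ∈ {-3}.
The Hessian is diagonal: diag(F_xx, F_yy). Second derivatives: F_xx(2)=-12, F_xx(3)=12; F_yy(-3)=-6.
Saddle points occur where the two diagonal entries have opposite signs: (3, -3). Count: 1.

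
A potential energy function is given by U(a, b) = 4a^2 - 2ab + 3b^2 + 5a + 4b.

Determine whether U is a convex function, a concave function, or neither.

U is quadratic, so its Hessian is the constant matrix H = [[8, -2], [-2, 6]].
det(H) = 44, tr(H) = 14.
det(H) > 0 and tr(H) > 0, so H is positive definite everywhere: convex.

convex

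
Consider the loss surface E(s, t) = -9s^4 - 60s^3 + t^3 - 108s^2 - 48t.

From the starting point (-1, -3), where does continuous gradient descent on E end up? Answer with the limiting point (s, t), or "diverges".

(-2, 4)

E is separable, so gradient descent decouples: s follows -∂E/∂s, t follows -∂E/∂t.
∂E/∂s = -36s(s + 2)(s + 3); at s=-1 this is 72, so s decreases.
∂E/∂t = 3(t - 4)(t + 4); at t=-3 this is -21, so t increases.
s converges to its nearest critical value -2 (a local min of the s-part); t converges to 4. The iterate converges to (-2, 4).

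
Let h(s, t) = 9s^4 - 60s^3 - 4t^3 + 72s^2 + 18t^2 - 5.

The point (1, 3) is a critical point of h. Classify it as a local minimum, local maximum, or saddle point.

local maximum

The mixed partial ∂²h/∂s∂t is 0, so the Hessian at any point is diag(h_ss, h_tt) = diag(36(3s^2 - 10s + 4), 12(-2t + 3)).
At (1, 3): H = diag(-108, -36).
Both eigenvalues are negative, so H is negative definite: a local maximum.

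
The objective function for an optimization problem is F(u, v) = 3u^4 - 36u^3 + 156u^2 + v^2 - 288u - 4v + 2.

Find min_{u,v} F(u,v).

-194

F(u,v) separates as P(u) + Q(v) + 2, so its minimum is min P + min Q + 2.
P'(u) = 12(u - 4)(u - 3)(u - 2) vanishes at u ∈ {2, 3, 4}; Q'(v) = 2v - 4 vanishes at v ∈ {2}.
Local minima of P (where P''>0): P(2)=-192, P(4)=-192. Local minima of Q: Q(2)=-4.
So the global minimum of F is P(2) + Q(2) + 2 = -192 − 4 + 2 = -194, attained at (2, 2).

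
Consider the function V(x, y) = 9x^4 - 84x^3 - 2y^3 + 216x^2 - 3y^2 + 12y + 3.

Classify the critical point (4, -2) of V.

The mixed partial ∂²V/∂x∂y is 0, so the Hessian at any point is diag(V_xx, V_yy) = diag(36(3x^2 - 14x + 12), -6(2y + 1)).
At (4, -2): H = diag(144, 18).
Both eigenvalues are positive, so H is positive definite: a local minimum.

local minimum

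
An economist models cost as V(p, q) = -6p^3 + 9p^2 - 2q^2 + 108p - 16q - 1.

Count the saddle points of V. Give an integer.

1

V separates as a function of p plus a function of q, so ∇V=0 decouples.
∂V/∂p = -18(p - 3)(p + 2) = 0 at p ∈ {-2, 3}; ∂V/∂q = -4(q + 4) = 0 at q ∈ {-4}.
The Hessian is diagonal: diag(V_pp, V_qq). Second derivatives: V_pp(-2)=90, V_pp(3)=-90; V_qq(-4)=-4.
Saddle points occur where the two diagonal entries have opposite signs: (-2, -4). Count: 1.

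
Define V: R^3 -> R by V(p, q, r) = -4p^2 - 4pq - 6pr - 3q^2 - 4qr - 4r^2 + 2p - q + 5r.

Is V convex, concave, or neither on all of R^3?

V is quadratic, so its Hessian is the constant matrix H = [[-8, -4, -6], [-4, -6, -4], [-6, -4, -8]].
Leading principal minors: -8, 32, -104.
Signs alternate −, +, − ⇒ H ≺ 0 ⇒ concave.

concave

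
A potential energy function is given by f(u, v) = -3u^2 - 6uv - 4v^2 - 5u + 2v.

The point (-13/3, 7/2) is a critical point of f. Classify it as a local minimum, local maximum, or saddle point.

The Hessian of f is constant: H = [[-6, -6], [-6, -8]].
det(H) = (-6)·(-8) − (-6)² = 12.
det(H) > 0 and tr(H) = -14 < 0, so H is negative definite and the point is a local maximum.

local maximum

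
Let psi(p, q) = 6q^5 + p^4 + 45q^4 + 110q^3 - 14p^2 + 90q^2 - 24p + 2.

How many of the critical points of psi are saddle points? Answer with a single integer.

6

psi separates as a function of p plus a function of q, so ∇psi=0 decouples.
∂psi/∂p = 4(p - 3)(p + 1)(p + 2) = 0 at p ∈ {-2, -1, 3}; ∂psi/∂q = 30q(q + 1)(q + 2)(q + 3) = 0 at q ∈ {-3, -2, -1, 0}.
The Hessian is diagonal: diag(psi_pp, psi_qq). Second derivatives: psi_pp(-2)=20, psi_pp(-1)=-16, psi_pp(3)=80; psi_qq(-3)=-180, psi_qq(-2)=60, psi_qq(-1)=-60, psi_qq(0)=180.
Saddle points occur where the two diagonal entries have opposite signs: (-2, -3), (-2, -1), (-1, -2), (-1, 0), (3, -3), (3, -1). Count: 6.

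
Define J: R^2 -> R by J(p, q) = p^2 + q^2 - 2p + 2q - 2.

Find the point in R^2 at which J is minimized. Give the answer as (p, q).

(1, -1)

J(p,q) separates as A(p) + B(q) − 2, so its minimum is min A + min B − 2.
A'(p) = 2p - 2 vanishes at p ∈ {1}; B'(q) = 2q + 2 vanishes at q ∈ {-1}.
Local minima of A (where A''>0): A(1)=-1. Local minima of B: B(-1)=-1.
So the global minimum of J is A(1) + B(-1) − 2 = -1 − 1 − 2 = -4, attained at (1, -1).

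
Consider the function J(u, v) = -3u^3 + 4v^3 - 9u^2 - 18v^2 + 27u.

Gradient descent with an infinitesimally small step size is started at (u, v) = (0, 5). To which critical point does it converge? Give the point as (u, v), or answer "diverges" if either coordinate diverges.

J is separable, so gradient descent decouples: u follows -∂J/∂u, v follows -∂J/∂v.
∂J/∂u = -9(u - 1)(u + 3); at u=0 this is 27, so u decreases.
∂J/∂v = 12v(v - 3); at v=5 this is 120, so v decreases.
u converges to its nearest critical value -3 (a local min of the u-part); v converges to 3. The iterate converges to (-3, 3).

(-3, 3)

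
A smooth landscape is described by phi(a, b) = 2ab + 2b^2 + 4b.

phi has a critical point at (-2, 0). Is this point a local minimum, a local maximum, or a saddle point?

The Hessian of phi is constant: H = [[0, 2], [2, 4]].
det(H) = 0·4 − 2² = -4.
Since det(H) < 0, H is indefinite and the critical point is a saddle point.

saddle point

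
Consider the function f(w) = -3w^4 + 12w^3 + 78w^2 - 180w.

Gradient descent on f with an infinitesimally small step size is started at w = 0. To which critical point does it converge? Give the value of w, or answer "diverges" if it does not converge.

1

f'(w) = -12(w - 5)(w - 1)(w + 3), so f'(0) = -180.
Gradient descent moves in the -f' direction, i.e. w is increasing.
The nearest critical point in that direction is w = 1, where f'' = 192 > 0 (a local minimum). The iterate converges there.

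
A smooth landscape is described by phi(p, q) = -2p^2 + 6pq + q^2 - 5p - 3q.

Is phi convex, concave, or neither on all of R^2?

phi is quadratic, so its Hessian is the constant matrix H = [[-4, 6], [6, 2]].
det(H) = -44, tr(H) = -2.
det(H) < 0, so H is indefinite: neither convex nor concave.

neither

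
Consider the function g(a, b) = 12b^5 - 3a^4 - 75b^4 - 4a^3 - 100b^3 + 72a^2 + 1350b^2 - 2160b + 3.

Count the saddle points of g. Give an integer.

g separates as a function of a plus a function of b, so ∇g=0 decouples.
∂g/∂a = -12a(a - 3)(a + 4) = 0 at a ∈ {-4, 0, 3}; ∂g/∂b = 60(b - 4)(b - 3)(b - 1)(b + 3) = 0 at b ∈ {-3, 1, 3, 4}.
The Hessian is diagonal: diag(g_aa, g_bb). Second derivatives: g_aa(-4)=-336, g_aa(0)=144, g_aa(3)=-252; g_bb(-3)=-10080, g_bb(1)=1440, g_bb(3)=-720, g_bb(4)=1260.
Saddle points occur where the two diagonal entries have opposite signs: (-4, 1), (-4, 4), (0, -3), (0, 3), (3, 1), (3, 4). Count: 6.

6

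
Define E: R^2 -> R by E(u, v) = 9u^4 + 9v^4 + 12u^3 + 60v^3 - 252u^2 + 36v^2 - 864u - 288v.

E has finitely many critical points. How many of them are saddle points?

E separates as a function of u plus a function of v, so ∇E=0 decouples.
∂E/∂u = 36(u - 4)(u + 2)(u + 3) = 0 at u ∈ {-3, -2, 4}; ∂E/∂v = 36(v - 1)(v + 2)(v + 4) = 0 at v ∈ {-4, -2, 1}.
The Hessian is diagonal: diag(E_uu, E_vv). Second derivatives: E_uu(-3)=252, E_uu(-2)=-216, E_uu(4)=1512; E_vv(-4)=360, E_vv(-2)=-216, E_vv(1)=540.
Saddle points occur where the two diagonal entries have opposite signs: (-3, -2), (-2, -4), (-2, 1), (4, -2). Count: 4.

4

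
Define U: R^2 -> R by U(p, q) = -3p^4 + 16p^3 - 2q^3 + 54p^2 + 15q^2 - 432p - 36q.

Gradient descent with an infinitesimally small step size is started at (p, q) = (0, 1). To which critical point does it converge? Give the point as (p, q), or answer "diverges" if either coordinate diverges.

(3, 2)

U is separable, so gradient descent decouples: p follows -∂U/∂p, q follows -∂U/∂q.
∂U/∂p = -12(p - 4)(p - 3)(p + 3); at p=0 this is -432, so p increases.
∂U/∂q = -6(q - 3)(q - 2); at q=1 this is -12, so q increases.
p converges to its nearest critical value 3 (a local min of the p-part); q converges to 2. The iterate converges to (3, 2).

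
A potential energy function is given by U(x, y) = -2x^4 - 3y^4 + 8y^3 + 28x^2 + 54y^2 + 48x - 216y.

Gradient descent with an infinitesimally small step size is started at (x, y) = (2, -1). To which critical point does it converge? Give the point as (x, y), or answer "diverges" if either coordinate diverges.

(-1, 2)

U is separable, so gradient descent decouples: x follows -∂U/∂x, y follows -∂U/∂y.
∂U/∂x = -8(x - 3)(x + 1)(x + 2); at x=2 this is 96, so x decreases.
∂U/∂y = -12(y - 3)(y - 2)(y + 3); at y=-1 this is -288, so y increases.
x converges to its nearest critical value -1 (a local min of the x-part); y converges to 2. The iterate converges to (-1, 2).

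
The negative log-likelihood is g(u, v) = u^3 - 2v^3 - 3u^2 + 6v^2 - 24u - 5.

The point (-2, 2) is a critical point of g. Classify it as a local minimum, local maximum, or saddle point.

local maximum

The mixed partial ∂²g/∂u∂v is 0, so the Hessian at any point is diag(g_uu, g_vv) = diag(6(u - 1), 12(-v + 1)).
At (-2, 2): H = diag(-18, -12).
Both eigenvalues are negative, so H is negative definite: a local maximum.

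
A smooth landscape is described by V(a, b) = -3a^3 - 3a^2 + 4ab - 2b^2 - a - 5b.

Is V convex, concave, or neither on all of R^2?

The term -3a^3 is cubic, so the Hessian is not constant.
∂²V/∂a² = -18a - 6, which takes both signs as a varies (negative for sufficiently large a). A diagonal entry of the Hessian changing sign means the Hessian is neither positive- nor negative-semidefinite on all of R^2.

neither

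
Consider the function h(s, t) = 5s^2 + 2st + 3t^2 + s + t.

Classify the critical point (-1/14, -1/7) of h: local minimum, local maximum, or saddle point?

local minimum

The Hessian of h is constant: H = [[10, 2], [2, 6]].
det(H) = 10·6 − 2² = 56.
det(H) > 0 and tr(H) = 16 > 0, so H is positive definite and the point is a local minimum.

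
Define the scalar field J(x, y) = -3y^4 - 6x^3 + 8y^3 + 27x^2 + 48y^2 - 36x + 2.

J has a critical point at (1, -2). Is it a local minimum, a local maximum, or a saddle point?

saddle point

The mixed partial ∂²J/∂x∂y is 0, so the Hessian at any point is diag(J_xx, J_yy) = diag(18(-2x + 3), 12(-3y^2 + 4y + 8)).
At (1, -2): H = diag(18, -144).
The eigenvalues have opposite signs, so H is indefinite: a saddle point.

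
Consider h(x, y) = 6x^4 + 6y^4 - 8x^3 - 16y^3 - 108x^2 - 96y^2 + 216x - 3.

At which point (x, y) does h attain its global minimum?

h(x,y) separates as P(x) + Q(y) − 3, so its minimum is min P + min Q − 3.
P'(x) = 24(x - 3)(x - 1)(x + 3) vanishes at x ∈ {-3, 1, 3}; Q'(y) = 24y(y - 4)(y + 2) vanishes at y ∈ {-2, 0, 4}.
Local minima of P (where P''>0): P(-3)=-918, P(3)=-54. Local minima of Q: Q(-2)=-160, Q(4)=-1024.
So the global minimum of h is P(-3) + Q(4) − 3 = -918 − 1024 − 3 = -1945, attained at (-3, 4).

(-3, 4)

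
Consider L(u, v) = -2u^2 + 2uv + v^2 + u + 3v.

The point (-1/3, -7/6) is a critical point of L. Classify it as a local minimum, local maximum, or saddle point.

saddle point

The Hessian of L is constant: H = [[-4, 2], [2, 2]].
det(H) = (-4)·2 − 2² = -12.
Since det(H) < 0, H is indefinite and the critical point is a saddle point.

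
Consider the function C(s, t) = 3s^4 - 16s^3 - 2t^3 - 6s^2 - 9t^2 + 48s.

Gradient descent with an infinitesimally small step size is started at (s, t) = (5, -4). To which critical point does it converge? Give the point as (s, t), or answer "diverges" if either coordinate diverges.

(4, -3)

C is separable, so gradient descent decouples: s follows -∂C/∂s, t follows -∂C/∂t.
∂C/∂s = 12(s - 4)(s - 1)(s + 1); at s=5 this is 288, so s decreases.
∂C/∂t = -6t(t + 3); at t=-4 this is -24, so t increases.
s converges to its nearest critical value 4 (a local min of the s-part); t converges to -3. The iterate converges to (4, -3).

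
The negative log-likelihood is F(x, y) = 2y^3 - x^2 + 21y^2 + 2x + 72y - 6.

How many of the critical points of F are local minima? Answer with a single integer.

0

F separates as a function of x plus a function of y, so ∇F=0 decouples.
∂F/∂x = -2(x - 1) = 0 at x ∈ {1}; ∂F/∂y = 6(y + 3)(y + 4) = 0 at y ∈ {-4, -3}.
The Hessian is diagonal: diag(F_xx, F_yy). Second derivatives: F_xx(1)=-2; F_yy(-4)=-6, F_yy(-3)=6.
Local minima occur where both diagonal entries positive: none. Count: 0.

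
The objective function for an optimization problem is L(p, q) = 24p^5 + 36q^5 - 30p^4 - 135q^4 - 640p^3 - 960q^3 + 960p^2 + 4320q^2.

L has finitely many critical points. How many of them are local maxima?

4

L separates as a function of p plus a function of q, so ∇L=0 decouples.
∂L/∂p = 120p(p - 4)(p - 1)(p + 4) = 0 at p ∈ {-4, 0, 1, 4}; ∂L/∂q = 180q(q - 4)(q - 3)(q + 4) = 0 at q ∈ {-4, 0, 3, 4}.
The Hessian is diagonal: diag(L_pp, L_qq). Second derivatives: L_pp(-4)=-19200, L_pp(0)=1920, L_pp(1)=-1800, L_pp(4)=11520; L_qq(-4)=-40320, L_qq(0)=8640, L_qq(3)=-3780, L_qq(4)=5760.
Local maxima occur where both diagonal entries negative: (-4, -4), (-4, 3), (1, -4), (1, 3). Count: 4.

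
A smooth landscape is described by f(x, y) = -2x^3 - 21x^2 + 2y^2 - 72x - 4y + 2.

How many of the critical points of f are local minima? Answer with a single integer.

1

f separates as a function of x plus a function of y, so ∇f=0 decouples.
∂f/∂x = -6(x + 3)(x + 4) = 0 at x ∈ {-4, -3}; ∂f/∂y = 4(y - 1) = 0 at y ∈ {1}.
The Hessian is diagonal: diag(f_xx, f_yy). Second derivatives: f_xx(-4)=6, f_xx(-3)=-6; f_yy(1)=4.
Local minima occur where both diagonal entries positive: (-4, 1). Count: 1.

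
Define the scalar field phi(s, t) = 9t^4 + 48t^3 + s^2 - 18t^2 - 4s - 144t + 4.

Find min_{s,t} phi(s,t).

-480

phi(s,t) separates as P(s) + Q(t) + 4, so its minimum is min P + min Q + 4.
P'(s) = 2s - 4 vanishes at s ∈ {2}; Q'(t) = 36(t - 1)(t + 1)(t + 4) vanishes at t ∈ {-4, -1, 1}.
Local minima of P (where P''>0): P(2)=-4. Local minima of Q: Q(-4)=-480, Q(1)=-105.
So the global minimum of phi is P(2) + Q(-4) + 4 = -4 − 480 + 4 = -480, attained at (2, -4).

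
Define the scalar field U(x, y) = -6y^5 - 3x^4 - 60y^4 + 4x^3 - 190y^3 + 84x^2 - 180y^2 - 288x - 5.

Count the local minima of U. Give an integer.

U separates as a function of x plus a function of y, so ∇U=0 decouples.
∂U/∂x = -12(x - 3)(x - 2)(x + 4) = 0 at x ∈ {-4, 2, 3}; ∂U/∂y = -30y(y + 1)(y + 3)(y + 4) = 0 at y ∈ {-4, -3, -1, 0}.
The Hessian is diagonal: diag(U_xx, U_yy). Second derivatives: U_xx(-4)=-504, U_xx(2)=72, U_xx(3)=-84; U_yy(-4)=360, U_yy(-3)=-180, U_yy(-1)=180, U_yy(0)=-360.
Local minima occur where both diagonal entries positive: (2, -4), (2, -1). Count: 2.

2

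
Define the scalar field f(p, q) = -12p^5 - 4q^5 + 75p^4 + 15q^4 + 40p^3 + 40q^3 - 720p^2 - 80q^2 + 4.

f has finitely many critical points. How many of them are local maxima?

4

f separates as a function of p plus a function of q, so ∇f=0 decouples.
∂f/∂p = -60p(p - 4)(p - 3)(p + 2) = 0 at p ∈ {-2, 0, 3, 4}; ∂f/∂q = -20q(q - 4)(q - 1)(q + 2) = 0 at q ∈ {-2, 0, 1, 4}.
The Hessian is diagonal: diag(f_pp, f_qq). Second derivatives: f_pp(-2)=3600, f_pp(0)=-1440, f_pp(3)=900, f_pp(4)=-1440; f_qq(-2)=720, f_qq(0)=-160, f_qq(1)=180, f_qq(4)=-1440.
Local maxima occur where both diagonal entries negative: (0, 0), (0, 4), (4, 0), (4, 4). Count: 4.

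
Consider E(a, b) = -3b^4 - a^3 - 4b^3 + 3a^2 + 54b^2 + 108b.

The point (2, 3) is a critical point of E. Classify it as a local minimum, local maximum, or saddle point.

The mixed partial ∂²E/∂a∂b is 0, so the Hessian at any point is diag(E_aa, E_bb) = diag(6(-a + 1), 12(-3b^2 - 2b + 9)).
At (2, 3): H = diag(-6, -288).
Both eigenvalues are negative, so H is negative definite: a local maximum.

local maximum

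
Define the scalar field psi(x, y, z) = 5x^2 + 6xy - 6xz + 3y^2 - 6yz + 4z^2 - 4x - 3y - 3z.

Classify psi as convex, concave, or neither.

convex

psi is quadratic, so its Hessian is the constant matrix H = [[10, 6, -6], [6, 6, -6], [-6, -6, 8]].
Leading principal minors: 10, 24, 48.
All positive ⇒ H ≻ 0 ⇒ convex.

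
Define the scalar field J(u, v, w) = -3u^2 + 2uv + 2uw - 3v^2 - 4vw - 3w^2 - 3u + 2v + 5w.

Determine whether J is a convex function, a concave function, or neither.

concave

J is quadratic, so its Hessian is the constant matrix H = [[-6, 2, 2], [2, -6, -4], [2, -4, -6]].
Leading principal minors: -6, 32, -104.
Signs alternate −, +, − ⇒ H ≺ 0 ⇒ concave.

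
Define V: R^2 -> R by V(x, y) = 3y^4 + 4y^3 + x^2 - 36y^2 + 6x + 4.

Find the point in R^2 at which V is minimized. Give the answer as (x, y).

V(x,y) separates as P(x) + Q(y) + 4, so its minimum is min P + min Q + 4.
P'(x) = 2x + 6 vanishes at x ∈ {-3}; Q'(y) = 12y(y - 2)(y + 3) vanishes at y ∈ {-3, 0, 2}.
Local minima of P (where P''>0): P(-3)=-9. Local minima of Q: Q(-3)=-189, Q(2)=-64.
So the global minimum of V is P(-3) + Q(-3) + 4 = -9 − 189 + 4 = -194, attained at (-3, -3).

(-3, -3)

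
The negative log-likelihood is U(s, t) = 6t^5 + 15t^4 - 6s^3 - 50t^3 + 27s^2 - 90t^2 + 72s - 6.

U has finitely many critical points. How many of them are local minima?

U separates as a function of s plus a function of t, so ∇U=0 decouples.
∂U/∂s = -18(s - 4)(s + 1) = 0 at s ∈ {-1, 4}; ∂U/∂t = 30t(t - 2)(t + 1)(t + 3) = 0 at t ∈ {-3, -1, 0, 2}.
The Hessian is diagonal: diag(U_ss, U_tt). Second derivatives: U_ss(-1)=90, U_ss(4)=-90; U_tt(-3)=-900, U_tt(-1)=180, U_tt(0)=-180, U_tt(2)=900.
Local minima occur where both diagonal entries positive: (-1, -1), (-1, 2). Count: 2.

2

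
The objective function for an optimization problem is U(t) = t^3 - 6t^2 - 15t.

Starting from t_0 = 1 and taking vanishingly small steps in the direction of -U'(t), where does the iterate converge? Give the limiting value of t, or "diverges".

U'(t) = 3(t - 5)(t + 1), so U'(1) = -24.
Gradient descent moves in the -U' direction, i.e. t is increasing.
The nearest critical point in that direction is t = 5, where U'' = 18 > 0 (a local minimum). The iterate converges there.

5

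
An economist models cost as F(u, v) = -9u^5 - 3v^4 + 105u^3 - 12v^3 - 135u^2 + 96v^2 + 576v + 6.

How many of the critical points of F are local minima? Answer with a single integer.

2

F separates as a function of u plus a function of v, so ∇F=0 decouples.
∂F/∂u = -45u(u - 2)(u - 1)(u + 3) = 0 at u ∈ {-3, 0, 1, 2}; ∂F/∂v = -12(v - 4)(v + 3)(v + 4) = 0 at v ∈ {-4, -3, 4}.
The Hessian is diagonal: diag(F_uu, F_vv). Second derivatives: F_uu(-3)=2700, F_uu(0)=-270, F_uu(1)=180, F_uu(2)=-450; F_vv(-4)=-96, F_vv(-3)=84, F_vv(4)=-672.
Local minima occur where both diagonal entries positive: (-3, -3), (1, -3). Count: 2.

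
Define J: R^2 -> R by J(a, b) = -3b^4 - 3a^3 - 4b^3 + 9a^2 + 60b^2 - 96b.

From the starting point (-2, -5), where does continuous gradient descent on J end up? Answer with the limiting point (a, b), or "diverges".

diverges

J is separable, so gradient descent decouples: a follows -∂J/∂a, b follows -∂J/∂b.
∂J/∂a = -9a(a - 2); at a=-2 this is -72, so a increases.
∂J/∂b = -12(b - 2)(b - 1)(b + 4); at b=-5 this is 504, so b decreases.
The b-coordinate has no critical point in that direction and runs off to infinity.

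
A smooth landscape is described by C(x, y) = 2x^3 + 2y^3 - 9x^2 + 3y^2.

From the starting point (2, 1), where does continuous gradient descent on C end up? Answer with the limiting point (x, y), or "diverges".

C is separable, so gradient descent decouples: x follows -∂C/∂x, y follows -∂C/∂y.
∂C/∂x = 6x(x - 3); at x=2 this is -12, so x increases.
∂C/∂y = 6y(y + 1); at y=1 this is 12, so y decreases.
x converges to its nearest critical value 3 (a local min of the x-part); y converges to 0. The iterate converges to (3, 0).

(3, 0)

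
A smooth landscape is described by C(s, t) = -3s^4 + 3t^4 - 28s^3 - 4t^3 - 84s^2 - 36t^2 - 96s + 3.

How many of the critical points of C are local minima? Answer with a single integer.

2

C separates as a function of s plus a function of t, so ∇C=0 decouples.
∂C/∂s = -12(s + 1)(s + 2)(s + 4) = 0 at s ∈ {-4, -2, -1}; ∂C/∂t = 12t(t - 3)(t + 2) = 0 at t ∈ {-2, 0, 3}.
The Hessian is diagonal: diag(C_ss, C_tt). Second derivatives: C_ss(-4)=-72, C_ss(-2)=24, C_ss(-1)=-36; C_tt(-2)=120, C_tt(0)=-72, C_tt(3)=180.
Local minima occur where both diagonal entries positive: (-2, -2), (-2, 3). Count: 2.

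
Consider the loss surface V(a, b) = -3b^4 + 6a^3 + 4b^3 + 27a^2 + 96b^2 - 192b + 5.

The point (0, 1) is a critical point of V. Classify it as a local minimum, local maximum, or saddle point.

The mixed partial ∂²V/∂a∂b is 0, so the Hessian at any point is diag(V_aa, V_bb) = diag(18(2a + 3), 12(-3b^2 + 2b + 16)).
At (0, 1): H = diag(54, 180).
Both eigenvalues are positive, so H is positive definite: a local minimum.

local minimum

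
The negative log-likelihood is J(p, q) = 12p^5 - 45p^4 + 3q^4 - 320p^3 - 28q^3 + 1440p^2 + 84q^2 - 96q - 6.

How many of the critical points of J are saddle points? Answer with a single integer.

6

J separates as a function of p plus a function of q, so ∇J=0 decouples.
∂J/∂p = 60p(p - 4)(p - 3)(p + 4) = 0 at p ∈ {-4, 0, 3, 4}; ∂J/∂q = 12(q - 4)(q - 2)(q - 1) = 0 at q ∈ {1, 2, 4}.
The Hessian is diagonal: diag(J_pp, J_qq). Second derivatives: J_pp(-4)=-13440, J_pp(0)=2880, J_pp(3)=-1260, J_pp(4)=1920; J_qq(1)=36, J_qq(2)=-24, J_qq(4)=72.
Saddle points occur where the two diagonal entries have opposite signs: (-4, 1), (-4, 4), (0, 2), (3, 1), (3, 4), (4, 2). Count: 6.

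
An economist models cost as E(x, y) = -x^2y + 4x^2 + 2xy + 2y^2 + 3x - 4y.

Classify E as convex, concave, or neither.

neither

The term -x^2y is cubic, so the Hessian is not constant.
∂²E/∂x² = -2y + 8, which takes both signs as y varies (negative for sufficiently large y). A diagonal entry of the Hessian changing sign means the Hessian is neither positive- nor negative-semidefinite on all of R^2.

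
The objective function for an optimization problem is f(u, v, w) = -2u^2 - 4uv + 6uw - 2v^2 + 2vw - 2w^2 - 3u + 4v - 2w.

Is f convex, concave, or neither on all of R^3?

neither

f is quadratic, so its Hessian is the constant matrix H = [[-4, -4, 6], [-4, -4, 2], [6, 2, -4]].
Leading principal minors: -4, 0, 64.
Neither pattern holds ⇒ H is indefinite ⇒ neither convex nor concave.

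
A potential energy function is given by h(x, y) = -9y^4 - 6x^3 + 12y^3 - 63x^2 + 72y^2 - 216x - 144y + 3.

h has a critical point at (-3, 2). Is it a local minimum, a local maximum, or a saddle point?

The mixed partial ∂²h/∂x∂y is 0, so the Hessian at any point is diag(h_xx, h_yy) = diag(-18(2x + 7), 36(-3y^2 + 2y + 4)).
At (-3, 2): H = diag(-18, -144).
Both eigenvalues are negative, so H is negative definite: a local maximum.

local maximum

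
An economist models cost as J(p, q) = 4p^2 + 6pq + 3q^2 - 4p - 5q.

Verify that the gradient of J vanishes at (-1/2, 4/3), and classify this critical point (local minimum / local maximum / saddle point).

∇J = (8p + 6q - 4, 6p + 6q - 5); substituting (-1/2, 4/3) gives ∇J = (0, 0), so (-1/2, 4/3) is indeed a critical point.
The Hessian of J is constant: H = [[8, 6], [6, 6]].
det(H) = 8·6 − 6² = 12.
det(H) > 0 and tr(H) = 14 > 0, so H is positive definite and the point is a local minimum.

local minimum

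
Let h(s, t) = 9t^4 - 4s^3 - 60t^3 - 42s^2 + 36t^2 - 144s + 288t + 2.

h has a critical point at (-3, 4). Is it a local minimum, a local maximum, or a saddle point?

The mixed partial ∂²h/∂s∂t is 0, so the Hessian at any point is diag(h_ss, h_tt) = diag(-12(2s + 7), 36(3t^2 - 10t + 2)).
At (-3, 4): H = diag(-12, 360).
The eigenvalues have opposite signs, so H is indefinite: a saddle point.

saddle point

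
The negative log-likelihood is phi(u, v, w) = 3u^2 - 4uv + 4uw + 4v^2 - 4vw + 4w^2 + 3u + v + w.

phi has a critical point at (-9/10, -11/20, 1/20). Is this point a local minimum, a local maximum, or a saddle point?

The Hessian is constant: H = [[6, -4, 4], [-4, 8, -4], [4, -4, 8]].
Leading principal minors: Δ₁ = 6, Δ₂ = 32, Δ₃ = 160.
All leading minors are positive, so H is positive definite: a local minimum.

local minimum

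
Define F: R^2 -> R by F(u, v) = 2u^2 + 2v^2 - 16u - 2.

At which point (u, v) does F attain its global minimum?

(4, 0)

F(u,v) separates as P(u) + Q(v) − 2, so its minimum is min P + min Q − 2.
P'(u) = 4u - 16 vanishes at u ∈ {4}; Q'(v) = 4v vanishes at v ∈ {0}.
Local minima of P (where P''>0): P(4)=-32. Local minima of Q: Q(0)=0.
So the global minimum of F is P(4) + Q(0) − 2 = -32 + 0 − 2 = -34, attained at (4, 0).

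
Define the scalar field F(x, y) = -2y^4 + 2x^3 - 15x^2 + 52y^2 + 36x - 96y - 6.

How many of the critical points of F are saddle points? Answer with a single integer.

F separates as a function of x plus a function of y, so ∇F=0 decouples.
∂F/∂x = 6(x - 3)(x - 2) = 0 at x ∈ {2, 3}; ∂F/∂y = -8(y - 3)(y - 1)(y + 4) = 0 at y ∈ {-4, 1, 3}.
The Hessian is diagonal: diag(F_xx, F_yy). Second derivatives: F_xx(2)=-6, F_xx(3)=6; F_yy(-4)=-280, F_yy(1)=80, F_yy(3)=-112.
Saddle points occur where the two diagonal entries have opposite signs: (2, 1), (3, -4), (3, 3). Count: 3.

3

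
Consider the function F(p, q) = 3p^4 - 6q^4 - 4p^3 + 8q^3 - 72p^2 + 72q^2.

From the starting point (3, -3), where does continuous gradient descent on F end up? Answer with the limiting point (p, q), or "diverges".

F is separable, so gradient descent decouples: p follows -∂F/∂p, q follows -∂F/∂q.
∂F/∂p = 12p(p - 4)(p + 3); at p=3 this is -216, so p increases.
∂F/∂q = -24q(q - 3)(q + 2); at q=-3 this is 432, so q decreases.
The q-coordinate has no critical point in that direction and runs off to infinity.

diverges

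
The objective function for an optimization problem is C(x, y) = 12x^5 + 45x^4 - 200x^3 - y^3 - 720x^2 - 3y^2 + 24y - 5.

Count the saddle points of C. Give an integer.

C separates as a function of x plus a function of y, so ∇C=0 decouples.
∂C/∂x = 60x(x - 3)(x + 2)(x + 4) = 0 at x ∈ {-4, -2, 0, 3}; ∂C/∂y = -3(y - 2)(y + 4) = 0 at y ∈ {-4, 2}.
The Hessian is diagonal: diag(C_xx, C_yy). Second derivatives: C_xx(-4)=-3360, C_xx(-2)=1200, C_xx(0)=-1440, C_xx(3)=6300; C_yy(-4)=18, C_yy(2)=-18.
Saddle points occur where the two diagonal entries have opposite signs: (-4, -4), (-2, 2), (0, -4), (3, 2). Count: 4.

4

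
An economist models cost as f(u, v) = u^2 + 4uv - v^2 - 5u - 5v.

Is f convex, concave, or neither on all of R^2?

neither

f is quadratic, so its Hessian is the constant matrix H = [[2, 4], [4, -2]].
det(H) = -20, tr(H) = 0.
det(H) < 0, so H is indefinite: neither convex nor concave.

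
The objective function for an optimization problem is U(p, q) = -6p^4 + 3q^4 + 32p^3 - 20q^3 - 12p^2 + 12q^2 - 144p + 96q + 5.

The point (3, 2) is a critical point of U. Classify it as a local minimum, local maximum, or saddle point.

local maximum

The mixed partial ∂²U/∂p∂q is 0, so the Hessian at any point is diag(U_pp, U_qq) = diag(24(-3p^2 + 8p - 1), 12(3q^2 - 10q + 2)).
At (3, 2): H = diag(-96, -72).
Both eigenvalues are negative, so H is negative definite: a local maximum.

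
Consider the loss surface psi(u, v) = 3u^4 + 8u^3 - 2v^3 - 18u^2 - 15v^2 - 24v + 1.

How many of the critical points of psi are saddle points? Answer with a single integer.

3

psi separates as a function of u plus a function of v, so ∇psi=0 decouples.
∂psi/∂u = 12u(u - 1)(u + 3) = 0 at u ∈ {-3, 0, 1}; ∂psi/∂v = -6(v + 1)(v + 4) = 0 at v ∈ {-4, -1}.
The Hessian is diagonal: diag(psi_uu, psi_vv). Second derivatives: psi_uu(-3)=144, psi_uu(0)=-36, psi_uu(1)=48; psi_vv(-4)=18, psi_vv(-1)=-18.
Saddle points occur where the two diagonal entries have opposite signs: (-3, -1), (0, -4), (1, -1). Count: 3.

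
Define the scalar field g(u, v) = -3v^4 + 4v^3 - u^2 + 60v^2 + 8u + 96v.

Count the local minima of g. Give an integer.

g separates as a function of u plus a function of v, so ∇g=0 decouples.
∂g/∂u = -2(u - 4) = 0 at u ∈ {4}; ∂g/∂v = -12(v - 4)(v + 1)(v + 2) = 0 at v ∈ {-2, -1, 4}.
The Hessian is diagonal: diag(g_uu, g_vv). Second derivatives: g_uu(4)=-2; g_vv(-2)=-72, g_vv(-1)=60, g_vv(4)=-360.
Local minima occur where both diagonal entries positive: none. Count: 0.

0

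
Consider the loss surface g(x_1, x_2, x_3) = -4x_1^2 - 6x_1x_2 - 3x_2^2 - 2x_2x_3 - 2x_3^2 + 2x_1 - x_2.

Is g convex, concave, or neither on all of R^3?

g is quadratic, so its Hessian is the constant matrix H = [[-8, -6, 0], [-6, -6, -2], [0, -2, -4]].
Leading principal minors: -8, 12, -16.
Signs alternate −, +, − ⇒ H ≺ 0 ⇒ concave.

concave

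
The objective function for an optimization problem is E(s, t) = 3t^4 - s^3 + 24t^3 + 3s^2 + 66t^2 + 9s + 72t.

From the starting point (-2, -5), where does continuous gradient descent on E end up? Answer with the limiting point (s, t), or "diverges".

E is separable, so gradient descent decouples: s follows -∂E/∂s, t follows -∂E/∂t.
∂E/∂s = -3(s - 3)(s + 1); at s=-2 this is -15, so s increases.
∂E/∂t = 12(t + 1)(t + 2)(t + 3); at t=-5 this is -288, so t increases.
s converges to its nearest critical value -1 (a local min of the s-part); t converges to -3. The iterate converges to (-1, -3).

(-1, -3)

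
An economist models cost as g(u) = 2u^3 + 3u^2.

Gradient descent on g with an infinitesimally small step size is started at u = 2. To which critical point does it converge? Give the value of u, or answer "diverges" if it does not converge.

0

g'(u) = 6u(u + 1), so g'(2) = 36.
Gradient descent moves in the -g' direction, i.e. u is decreasing.
The nearest critical point in that direction is u = 0, where g'' = 6 > 0 (a local minimum). The iterate converges there.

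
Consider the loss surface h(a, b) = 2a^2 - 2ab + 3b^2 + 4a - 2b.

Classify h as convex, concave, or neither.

convex

h is quadratic, so its Hessian is the constant matrix H = [[4, -2], [-2, 6]].
det(H) = 20, tr(H) = 10.
det(H) > 0 and tr(H) > 0, so H is positive definite everywhere: convex.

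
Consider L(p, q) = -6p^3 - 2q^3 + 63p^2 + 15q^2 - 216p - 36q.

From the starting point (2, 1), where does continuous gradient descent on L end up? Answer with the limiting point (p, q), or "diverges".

L is separable, so gradient descent decouples: p follows -∂L/∂p, q follows -∂L/∂q.
∂L/∂p = -18(p - 4)(p - 3); at p=2 this is -36, so p increases.
∂L/∂q = -6(q - 3)(q - 2); at q=1 this is -12, so q increases.
p converges to its nearest critical value 3 (a local min of the p-part); q converges to 2. The iterate converges to (3, 2).

(3, 2)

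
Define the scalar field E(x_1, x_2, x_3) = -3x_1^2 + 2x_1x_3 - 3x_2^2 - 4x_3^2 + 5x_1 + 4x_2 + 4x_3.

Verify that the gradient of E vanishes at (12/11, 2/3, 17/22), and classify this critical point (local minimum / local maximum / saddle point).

local maximum

∇E = (-6x_1 + 2x_3 + 5, -6x_2 + 4, 2x_1 - 8x_3 + 4); substituting (12/11, 2/3, 17/22) gives ∇E = (0, 0, 0), so (12/11, 2/3, 17/22) is indeed a critical point.
The Hessian is constant: H = [[-6, 0, 2], [0, -6, 0], [2, 0, -8]].
Leading principal minors: Δ₁ = -6, Δ₂ = 36, Δ₃ = -264.
The minors alternate sign starting negative (−, +, −), so H is negative definite: a local maximum.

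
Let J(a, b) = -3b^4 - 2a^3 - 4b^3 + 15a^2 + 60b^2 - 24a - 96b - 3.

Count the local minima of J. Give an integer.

1

J separates as a function of a plus a function of b, so ∇J=0 decouples.
∂J/∂a = -6(a - 4)(a - 1) = 0 at a ∈ {1, 4}; ∂J/∂b = -12(b - 2)(b - 1)(b + 4) = 0 at b ∈ {-4, 1, 2}.
The Hessian is diagonal: diag(J_aa, J_bb). Second derivatives: J_aa(1)=18, J_aa(4)=-18; J_bb(-4)=-360, J_bb(1)=60, J_bb(2)=-72.
Local minima occur where both diagonal entries positive: (1, 1). Count: 1.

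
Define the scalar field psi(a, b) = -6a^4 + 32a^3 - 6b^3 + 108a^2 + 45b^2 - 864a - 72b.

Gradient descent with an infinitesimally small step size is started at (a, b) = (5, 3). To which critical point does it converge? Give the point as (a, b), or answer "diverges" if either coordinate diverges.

psi is separable, so gradient descent decouples: a follows -∂psi/∂a, b follows -∂psi/∂b.
∂psi/∂a = -24(a - 4)(a - 3)(a + 3); at a=5 this is -384, so a increases.
∂psi/∂b = -18(b - 4)(b - 1); at b=3 this is 36, so b decreases.
The a-coordinate has no critical point in that direction and runs off to infinity.

diverges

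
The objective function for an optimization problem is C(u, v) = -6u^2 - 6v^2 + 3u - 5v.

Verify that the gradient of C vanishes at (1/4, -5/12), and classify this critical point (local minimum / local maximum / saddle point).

∇C = (-12u + 3, -12v - 5); substituting (1/4, -5/12) gives ∇C = (0, 0), so (1/4, -5/12) is indeed a critical point.
The Hessian of C is constant: H = [[-12, 0], [0, -12]].
det(H) = (-12)·(-12) − 0² = 144.
det(H) > 0 and tr(H) = -24 < 0, so H is negative definite and the point is a local maximum.

local maximum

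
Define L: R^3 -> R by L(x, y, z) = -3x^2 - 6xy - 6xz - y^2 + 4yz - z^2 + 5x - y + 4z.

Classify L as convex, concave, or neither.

L is quadratic, so its Hessian is the constant matrix H = [[-6, -6, -6], [-6, -2, 4], [-6, 4, -2]].
Leading principal minors: -6, -24, 504.
Neither pattern holds ⇒ H is indefinite ⇒ neither convex nor concave.

neither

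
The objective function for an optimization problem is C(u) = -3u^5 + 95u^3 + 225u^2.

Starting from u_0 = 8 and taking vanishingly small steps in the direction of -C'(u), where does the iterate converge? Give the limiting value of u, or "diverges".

C'(u) = -15u(u - 5)(u + 2)(u + 3), so C'(8) = -39600.
Gradient descent moves in the -C' direction, i.e. u is increasing.
There is no critical point above u=8, and C' keeps the same sign, so the iterate runs off to +∞.

diverges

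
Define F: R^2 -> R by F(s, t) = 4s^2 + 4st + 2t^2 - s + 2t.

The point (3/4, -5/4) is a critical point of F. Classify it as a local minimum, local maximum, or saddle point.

The Hessian of F is constant: H = [[8, 4], [4, 4]].
det(H) = 8·4 − 4² = 16.
det(H) > 0 and tr(H) = 12 > 0, so H is positive definite and the point is a local minimum.

local minimum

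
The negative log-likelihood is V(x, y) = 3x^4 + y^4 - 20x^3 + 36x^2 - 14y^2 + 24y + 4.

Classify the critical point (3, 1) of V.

The mixed partial ∂²V/∂x∂y is 0, so the Hessian at any point is diag(V_xx, V_yy) = diag(12(3x^2 - 10x + 6), 4(3y^2 - 7)).
At (3, 1): H = diag(36, -16).
The eigenvalues have opposite signs, so H is indefinite: a saddle point.

saddle point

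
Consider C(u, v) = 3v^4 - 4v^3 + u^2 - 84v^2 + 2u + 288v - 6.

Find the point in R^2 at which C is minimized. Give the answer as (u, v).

(-1, -4)

C(u,v) separates as P(u) + Q(v) − 6, so its minimum is min P + min Q − 6.
P'(u) = 2u + 2 vanishes at u ∈ {-1}; Q'(v) = 12(v - 3)(v - 2)(v + 4) vanishes at v ∈ {-4, 2, 3}.
Local minima of P (where P''>0): P(-1)=-1. Local minima of Q: Q(-4)=-1472, Q(3)=243.
So the global minimum of C is P(-1) + Q(-4) − 6 = -1 − 1472 − 6 = -1479, attained at (-1, -4).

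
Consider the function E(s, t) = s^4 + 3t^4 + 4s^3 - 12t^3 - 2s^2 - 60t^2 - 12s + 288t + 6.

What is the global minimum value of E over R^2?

E(s,t) separates as P(s) + Q(t) + 6, so its minimum is min P + min Q + 6.
P'(s) = 4(s - 1)(s + 1)(s + 3) vanishes at s ∈ {-3, -1, 1}; Q'(t) = 12(t - 4)(t - 2)(t + 3) vanishes at t ∈ {-3, 2, 4}.
Local minima of P (where P''>0): P(-3)=-9, P(1)=-9. Local minima of Q: Q(-3)=-837, Q(4)=192.
So the global minimum of E is P(-3) + Q(-3) + 6 = -9 − 837 + 6 = -840, attained at (-3, -3).

-840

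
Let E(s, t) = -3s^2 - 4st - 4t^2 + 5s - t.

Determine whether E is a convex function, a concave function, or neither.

concave

E is quadratic, so its Hessian is the constant matrix H = [[-6, -4], [-4, -8]].
det(H) = 32, tr(H) = -14.
det(H) > 0 and tr(H) < 0, so H is negative definite everywhere: concave.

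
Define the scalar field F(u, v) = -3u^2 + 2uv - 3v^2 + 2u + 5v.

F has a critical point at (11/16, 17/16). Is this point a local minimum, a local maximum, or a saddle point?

local maximum

The Hessian of F is constant: H = [[-6, 2], [2, -6]].
det(H) = (-6)·(-6) − 2² = 32.
det(H) > 0 and tr(H) = -12 < 0, so H is negative definite and the point is a local maximum.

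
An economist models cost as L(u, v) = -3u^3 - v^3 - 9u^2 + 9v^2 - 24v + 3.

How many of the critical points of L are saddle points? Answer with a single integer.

2

L separates as a function of u plus a function of v, so ∇L=0 decouples.
∂L/∂u = -9u(u + 2) = 0 at u ∈ {-2, 0}; ∂L/∂v = -3(v - 4)(v - 2) = 0 at v ∈ {2, 4}.
The Hessian is diagonal: diag(L_uu, L_vv). Second derivatives: L_uu(-2)=18, L_uu(0)=-18; L_vv(2)=6, L_vv(4)=-6.
Saddle points occur where the two diagonal entries have opposite signs: (-2, 4), (0, 2). Count: 2.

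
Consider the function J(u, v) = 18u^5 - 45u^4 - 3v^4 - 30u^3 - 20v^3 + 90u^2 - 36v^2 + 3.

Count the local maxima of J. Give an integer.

4

J separates as a function of u plus a function of v, so ∇J=0 decouples.
∂J/∂u = 90u(u - 2)(u - 1)(u + 1) = 0 at u ∈ {-1, 0, 1, 2}; ∂J/∂v = -12v(v + 2)(v + 3) = 0 at v ∈ {-3, -2, 0}.
The Hessian is diagonal: diag(J_uu, J_vv). Second derivatives: J_uu(-1)=-540, J_uu(0)=180, J_uu(1)=-180, J_uu(2)=540; J_vv(-3)=-36, J_vv(-2)=24, J_vv(0)=-72.
Local maxima occur where both diagonal entries negative: (-1, -3), (-1, 0), (1, -3), (1, 0). Count: 4.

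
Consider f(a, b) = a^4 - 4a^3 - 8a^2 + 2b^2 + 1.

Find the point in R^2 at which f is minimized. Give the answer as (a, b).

(4, 0)

f(a,b) separates as P(a) + Q(b) + 1, so its minimum is min P + min Q + 1.
P'(a) = 4a(a - 4)(a + 1) vanishes at a ∈ {-1, 0, 4}; Q'(b) = 4b vanishes at b ∈ {0}.
Local minima of P (where P''>0): P(-1)=-3, P(4)=-128. Local minima of Q: Q(0)=0.
So the global minimum of f is P(4) + Q(0) + 1 = -128 + 0 + 1 = -127, attained at (4, 0).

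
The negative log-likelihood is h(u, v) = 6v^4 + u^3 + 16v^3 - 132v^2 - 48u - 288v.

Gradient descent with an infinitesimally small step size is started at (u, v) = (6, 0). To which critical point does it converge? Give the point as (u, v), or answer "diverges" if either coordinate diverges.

(4, 3)

h is separable, so gradient descent decouples: u follows -∂h/∂u, v follows -∂h/∂v.
∂h/∂u = 3(u - 4)(u + 4); at u=6 this is 60, so u decreases.
∂h/∂v = 24(v - 3)(v + 1)(v + 4); at v=0 this is -288, so v increases.
u converges to its nearest critical value 4 (a local min of the u-part); v converges to 3. The iterate converges to (4, 3).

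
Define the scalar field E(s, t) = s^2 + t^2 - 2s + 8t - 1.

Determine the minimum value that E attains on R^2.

E(s,t) separates as P(s) + Q(t) − 1, so its minimum is min P + min Q − 1.
P'(s) = 2s - 2 vanishes at s ∈ {1}; Q'(t) = 2(t + 4) vanishes at t ∈ {-4}.
Local minima of P (where P''>0): P(1)=-1. Local minima of Q: Q(-4)=-16.
So the global minimum of E is P(1) + Q(-4) − 1 = -1 − 16 − 1 = -18, attained at (1, -4).

-18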